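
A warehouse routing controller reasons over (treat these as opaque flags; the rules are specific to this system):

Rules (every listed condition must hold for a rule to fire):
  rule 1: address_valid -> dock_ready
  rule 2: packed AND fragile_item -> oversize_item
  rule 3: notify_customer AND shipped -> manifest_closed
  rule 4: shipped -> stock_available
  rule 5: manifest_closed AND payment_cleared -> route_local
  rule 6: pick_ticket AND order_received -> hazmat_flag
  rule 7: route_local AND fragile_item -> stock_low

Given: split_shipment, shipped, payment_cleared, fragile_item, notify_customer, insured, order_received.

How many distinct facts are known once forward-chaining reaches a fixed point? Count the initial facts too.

[1] rule 3 [notify_customer AND shipped -> manifest_closed]; rule 4 [shipped -> stock_available]. ⇒ new: manifest_closed, stock_available.
[2] rule 5 [manifest_closed AND payment_cleared -> route_local]. ⇒ new: route_local.
[3] rule 7 [route_local AND fragile_item -> stock_low]. ⇒ new: stock_low.
Closure: {fragile_item, insured, manifest_closed, notify_customer, order_received, payment_cleared, route_local, shipped, split_shipment, stock_available, stock_low} — 11 facts.

11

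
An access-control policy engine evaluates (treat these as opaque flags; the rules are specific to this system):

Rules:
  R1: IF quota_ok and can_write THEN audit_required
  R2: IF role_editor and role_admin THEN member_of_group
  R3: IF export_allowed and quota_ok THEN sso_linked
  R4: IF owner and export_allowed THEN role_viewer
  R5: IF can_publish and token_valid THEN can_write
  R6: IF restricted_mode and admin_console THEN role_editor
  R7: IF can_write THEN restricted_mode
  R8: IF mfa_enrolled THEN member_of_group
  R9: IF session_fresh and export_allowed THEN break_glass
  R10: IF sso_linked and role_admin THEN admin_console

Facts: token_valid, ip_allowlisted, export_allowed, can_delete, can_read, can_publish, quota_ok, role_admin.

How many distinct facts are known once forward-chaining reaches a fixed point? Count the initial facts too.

15

Round 1: R3 [IF export_allowed and quota_ok THEN sso_linked]; R5 [IF can_publish and token_valid THEN can_write]. Adds sso_linked, can_write.
Round 2: R1 [IF quota_ok and can_write THEN audit_required]; R7 [IF can_write THEN restricted_mode]; R10 [IF sso_linked and role_admin THEN admin_console]. Adds audit_required, restricted_mode, admin_console.
Round 3: R6 [IF restricted_mode and admin_console THEN role_editor]. Adds role_editor.
Round 4: R2 [IF role_editor and role_admin THEN member_of_group]. Adds member_of_group.
Closure: {admin_console, audit_required, can_delete, can_publish, can_read, can_write, export_allowed, ip_allowlisted, member_of_group, quota_ok, restricted_mode, role_admin, role_editor, sso_linked, token_valid} — 15 facts.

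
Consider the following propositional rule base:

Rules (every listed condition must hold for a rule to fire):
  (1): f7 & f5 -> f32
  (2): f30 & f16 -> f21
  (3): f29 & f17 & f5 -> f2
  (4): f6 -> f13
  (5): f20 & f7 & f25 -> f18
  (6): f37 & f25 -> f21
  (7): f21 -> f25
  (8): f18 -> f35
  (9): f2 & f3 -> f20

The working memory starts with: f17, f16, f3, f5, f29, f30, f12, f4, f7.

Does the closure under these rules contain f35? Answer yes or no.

Round 1: (1) [f7 & f5 -> f32]; (2) [f30 & f16 -> f21]; (3) [f29 & f17 & f5 -> f2]. Adds f32, f21, f2.
Round 2: (7) [f21 -> f25]; (9) [f2 & f3 -> f20]. Adds f25, f20.
Round 3: (5) [f20 & f7 & f25 -> f18]. Adds f18.
Round 4: (8) [f18 -> f35]. Adds f35.
f35 appears in round 4, so it is derivable.

yes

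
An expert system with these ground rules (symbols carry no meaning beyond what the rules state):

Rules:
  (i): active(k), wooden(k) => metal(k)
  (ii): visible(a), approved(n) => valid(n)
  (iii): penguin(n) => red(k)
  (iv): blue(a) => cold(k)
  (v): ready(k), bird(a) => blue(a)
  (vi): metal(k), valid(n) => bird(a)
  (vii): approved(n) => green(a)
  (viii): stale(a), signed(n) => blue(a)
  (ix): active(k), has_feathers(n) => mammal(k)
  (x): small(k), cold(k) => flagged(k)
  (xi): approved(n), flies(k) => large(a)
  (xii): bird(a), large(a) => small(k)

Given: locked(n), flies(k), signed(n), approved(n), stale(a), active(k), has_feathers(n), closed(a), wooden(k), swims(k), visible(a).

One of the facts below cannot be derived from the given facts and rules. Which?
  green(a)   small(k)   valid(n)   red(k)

Round 1 — (i), (ii), (vii), (viii), (ix), (xi), derive metal(k), valid(n), green(a), blue(a), mammal(k), large(a).
Round 2 — (iv), (vi), derive cold(k), bird(a).
Round 3 — (xii), derive small(k).
Round 4 — (x), derive flagged(k).
Derived: green(a) (round 1), small(k) (round 3), valid(n) (round 1). red(k) never appears in any round.

red(k)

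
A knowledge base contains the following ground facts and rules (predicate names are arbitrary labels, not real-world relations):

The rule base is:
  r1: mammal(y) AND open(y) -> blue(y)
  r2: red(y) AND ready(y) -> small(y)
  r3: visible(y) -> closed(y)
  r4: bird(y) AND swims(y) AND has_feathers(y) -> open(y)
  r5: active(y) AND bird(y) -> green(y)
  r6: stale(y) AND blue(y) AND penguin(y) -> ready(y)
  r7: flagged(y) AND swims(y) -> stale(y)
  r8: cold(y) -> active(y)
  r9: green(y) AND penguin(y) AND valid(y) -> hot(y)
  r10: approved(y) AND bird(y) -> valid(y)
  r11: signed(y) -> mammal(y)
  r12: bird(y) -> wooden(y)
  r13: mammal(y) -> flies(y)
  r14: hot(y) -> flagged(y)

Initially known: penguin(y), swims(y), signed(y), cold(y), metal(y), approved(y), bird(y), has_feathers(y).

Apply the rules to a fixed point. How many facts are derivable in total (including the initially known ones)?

20

[1] r4 [bird(y) AND swims(y) AND has_feathers(y) -> open(y)]; r8 [cold(y) -> active(y)]; r10 [approved(y) AND bird(y) -> valid(y)]; r11 [signed(y) -> mammal(y)]; r12 [bird(y) -> wooden(y)]. ⇒ new: open(y), active(y), valid(y), mammal(y), wooden(y).
[2] r1 [mammal(y) AND open(y) -> blue(y)]; r5 [active(y) AND bird(y) -> green(y)]; r13 [mammal(y) -> flies(y)]. ⇒ new: blue(y), green(y), flies(y).
[3] r9 [green(y) AND penguin(y) AND valid(y) -> hot(y)]. ⇒ new: hot(y).
[4] r14 [hot(y) -> flagged(y)]. ⇒ new: flagged(y).
[5] r7 [flagged(y) AND swims(y) -> stale(y)]. ⇒ new: stale(y).
[6] r6 [stale(y) AND blue(y) AND penguin(y) -> ready(y)]. ⇒ new: ready(y).
Closure: {active(y), approved(y), bird(y), blue(y), cold(y), flagged(y), flies(y), green(y), has_feathers(y), hot(y), mammal(y), metal(y), open(y), penguin(y), ready(y), signed(y), stale(y), swims(y), valid(y), wooden(y)} — 20 facts.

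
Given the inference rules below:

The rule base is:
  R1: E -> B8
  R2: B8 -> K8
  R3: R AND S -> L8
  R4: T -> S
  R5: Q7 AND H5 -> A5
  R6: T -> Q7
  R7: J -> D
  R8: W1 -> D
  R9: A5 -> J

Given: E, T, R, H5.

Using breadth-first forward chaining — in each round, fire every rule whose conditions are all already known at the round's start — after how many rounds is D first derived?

Round 1: R1 [E -> B8]; R4 [T -> S]; R6 [T -> Q7]. Adds B8, S, Q7.
Round 2: R2 [B8 -> K8]; R3 [R AND S -> L8]; R5 [Q7 AND H5 -> A5]. Adds K8, L8, A5.
Round 3: R9 [A5 -> J]. Adds J.
Round 4: R7 [J -> D]. Adds D.
D first appears in round 4.

4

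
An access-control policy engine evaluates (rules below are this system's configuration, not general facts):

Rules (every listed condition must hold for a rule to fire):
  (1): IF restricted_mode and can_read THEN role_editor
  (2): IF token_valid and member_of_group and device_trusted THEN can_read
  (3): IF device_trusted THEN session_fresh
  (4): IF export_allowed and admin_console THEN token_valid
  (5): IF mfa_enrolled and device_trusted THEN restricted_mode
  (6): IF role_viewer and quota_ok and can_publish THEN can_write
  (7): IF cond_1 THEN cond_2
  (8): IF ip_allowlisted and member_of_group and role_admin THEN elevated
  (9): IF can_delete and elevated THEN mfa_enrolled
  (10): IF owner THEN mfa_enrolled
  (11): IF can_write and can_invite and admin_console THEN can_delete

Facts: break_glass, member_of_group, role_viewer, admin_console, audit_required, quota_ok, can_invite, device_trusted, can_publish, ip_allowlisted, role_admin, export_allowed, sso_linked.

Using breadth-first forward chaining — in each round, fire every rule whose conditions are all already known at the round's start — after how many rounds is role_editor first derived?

Round 1: (3) [IF device_trusted THEN session_fresh]; (4) [IF export_allowed and admin_console THEN token_valid]; (6) [IF role_viewer and quota_ok and can_publish THEN can_write]; (8) [IF ip_allowlisted and member_of_group and role_admin THEN elevated]. Adds session_fresh, token_valid, can_write, elevated.
Round 2: (2) [IF token_valid and member_of_group and device_trusted THEN can_read]; (11) [IF can_write and can_invite and admin_console THEN can_delete]. Adds can_read, can_delete.
Round 3: (9) [IF can_delete and elevated THEN mfa_enrolled]. Adds mfa_enrolled.
Round 4: (5) [IF mfa_enrolled and device_trusted THEN restricted_mode]. Adds restricted_mode.
Round 5: (1) [IF restricted_mode and can_read THEN role_editor]. Adds role_editor.
role_editor first appears in round 5.

5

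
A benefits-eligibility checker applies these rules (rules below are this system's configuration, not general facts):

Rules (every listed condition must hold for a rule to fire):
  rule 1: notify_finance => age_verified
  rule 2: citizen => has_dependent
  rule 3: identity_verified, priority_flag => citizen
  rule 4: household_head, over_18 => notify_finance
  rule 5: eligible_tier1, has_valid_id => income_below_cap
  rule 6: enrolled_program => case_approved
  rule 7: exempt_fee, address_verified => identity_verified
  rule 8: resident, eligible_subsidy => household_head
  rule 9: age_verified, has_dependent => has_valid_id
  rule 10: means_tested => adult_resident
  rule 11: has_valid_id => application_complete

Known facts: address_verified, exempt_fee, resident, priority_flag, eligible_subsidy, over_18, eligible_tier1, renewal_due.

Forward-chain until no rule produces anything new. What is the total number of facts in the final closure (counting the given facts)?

17

Round 1 fires rule 7, rule 8, giving identity_verified, household_head.
Round 2 fires rule 3, rule 4, giving citizen, notify_finance.
Round 3 fires rule 1, rule 2, giving age_verified, has_dependent.
Round 4 fires rule 9, giving has_valid_id.
Round 5 fires rule 5, rule 11, giving income_below_cap, application_complete.
Closure: {address_verified, age_verified, application_complete, citizen, eligible_subsidy, eligible_tier1, exempt_fee, has_dependent, has_valid_id, household_head, identity_verified, income_below_cap, notify_finance, over_18, priority_flag, renewal_due, resident} — 17 facts.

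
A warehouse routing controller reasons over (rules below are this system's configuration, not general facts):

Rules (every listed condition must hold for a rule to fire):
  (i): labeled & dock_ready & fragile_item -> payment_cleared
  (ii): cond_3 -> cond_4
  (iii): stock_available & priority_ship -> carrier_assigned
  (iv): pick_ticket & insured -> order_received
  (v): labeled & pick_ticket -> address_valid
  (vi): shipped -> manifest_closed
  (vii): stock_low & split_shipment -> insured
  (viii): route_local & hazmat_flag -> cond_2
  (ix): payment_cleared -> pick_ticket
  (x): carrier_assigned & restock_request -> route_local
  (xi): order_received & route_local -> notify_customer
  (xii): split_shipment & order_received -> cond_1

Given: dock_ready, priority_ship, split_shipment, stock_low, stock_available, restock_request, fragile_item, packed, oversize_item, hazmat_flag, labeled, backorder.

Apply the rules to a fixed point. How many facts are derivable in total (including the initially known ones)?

Round 1: (i) [labeled & dock_ready & fragile_item -> payment_cleared]; (iii) [stock_available & priority_ship -> carrier_assigned]; (vii) [stock_low & split_shipment -> insured]. Adds payment_cleared, carrier_assigned, insured.
Round 2: (ix) [payment_cleared -> pick_ticket]; (x) [carrier_assigned & restock_request -> route_local]. Adds pick_ticket, route_local.
Round 3: (iv) [pick_ticket & insured -> order_received]; (v) [labeled & pick_ticket -> address_valid]; (viii) [route_local & hazmat_flag -> cond_2]. Adds order_received, address_valid, cond_2.
Round 4: (xi) [order_received & route_local -> notify_customer]; (xii) [split_shipment & order_received -> cond_1]. Adds notify_customer, cond_1.
Closure: {address_valid, backorder, carrier_assigned, cond_1, cond_2, dock_ready, fragile_item, hazmat_flag, insured, labeled, notify_customer, order_received, oversize_item, packed, payment_cleared, pick_ticket, priority_ship, restock_request, route_local, split_shipment, stock_available, stock_low} — 22 facts.

22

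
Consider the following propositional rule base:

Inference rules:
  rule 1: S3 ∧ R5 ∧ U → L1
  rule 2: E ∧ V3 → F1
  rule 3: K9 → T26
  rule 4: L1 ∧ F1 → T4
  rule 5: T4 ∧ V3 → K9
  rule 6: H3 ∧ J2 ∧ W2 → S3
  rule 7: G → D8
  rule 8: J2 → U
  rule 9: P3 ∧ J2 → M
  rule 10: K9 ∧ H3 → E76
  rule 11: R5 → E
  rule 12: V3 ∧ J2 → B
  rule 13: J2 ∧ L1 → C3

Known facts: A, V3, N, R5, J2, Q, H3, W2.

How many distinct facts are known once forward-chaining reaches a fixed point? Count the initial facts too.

Round 1 fires rule 6, rule 8, rule 11, rule 12, giving S3, U, E, B.
Round 2 fires rule 1, rule 2, giving L1, F1.
Round 3 fires rule 4, rule 13, giving T4, C3.
Round 4 fires rule 5, giving K9.
Round 5 fires rule 3, rule 10, giving T26, E76.
Closure: {A, B, C3, E, E76, F1, H3, J2, K9, L1, N, Q, R5, S3, T26, T4, U, V3, W2} — 19 facts.

19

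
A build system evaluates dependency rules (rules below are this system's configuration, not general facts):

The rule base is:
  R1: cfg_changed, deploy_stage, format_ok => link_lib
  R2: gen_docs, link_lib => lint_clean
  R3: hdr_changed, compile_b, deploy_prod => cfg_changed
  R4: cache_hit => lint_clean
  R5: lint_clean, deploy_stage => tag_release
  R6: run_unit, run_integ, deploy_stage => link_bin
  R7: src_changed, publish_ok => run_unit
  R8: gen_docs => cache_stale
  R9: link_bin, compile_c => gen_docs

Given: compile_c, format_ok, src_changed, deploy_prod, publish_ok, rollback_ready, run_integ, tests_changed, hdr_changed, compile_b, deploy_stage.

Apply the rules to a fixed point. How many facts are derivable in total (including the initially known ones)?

19

Round 1: R3 [hdr_changed, compile_b, deploy_prod => cfg_changed]; R7 [src_changed, publish_ok => run_unit]. New: cfg_changed, run_unit.
Round 2: R1 [cfg_changed, deploy_stage, format_ok => link_lib]; R6 [run_unit, run_integ, deploy_stage => link_bin]. New: link_lib, link_bin.
Round 3: R9 [link_bin, compile_c => gen_docs]. New: gen_docs.
Round 4: R2 [gen_docs, link_lib => lint_clean]; R8 [gen_docs => cache_stale]. New: lint_clean, cache_stale.
Round 5: R5 [lint_clean, deploy_stage => tag_release]. New: tag_release.
Closure: {cache_stale, cfg_changed, compile_b, compile_c, deploy_prod, deploy_stage, format_ok, gen_docs, hdr_changed, link_bin, link_lib, lint_clean, publish_ok, rollback_ready, run_integ, run_unit, src_changed, tag_release, tests_changed} — 19 facts.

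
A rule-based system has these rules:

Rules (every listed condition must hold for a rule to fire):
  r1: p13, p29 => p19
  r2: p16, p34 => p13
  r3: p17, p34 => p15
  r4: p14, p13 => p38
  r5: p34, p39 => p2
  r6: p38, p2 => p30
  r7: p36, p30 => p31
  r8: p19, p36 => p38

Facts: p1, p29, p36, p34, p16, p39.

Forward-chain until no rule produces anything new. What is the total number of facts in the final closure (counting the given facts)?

Round 1: r2 [p16, p34 => p13]; r5 [p34, p39 => p2]. New: p13, p2.
Round 2: r1 [p13, p29 => p19]. New: p19.
Round 3: r8 [p19, p36 => p38]. New: p38.
Round 4: r6 [p38, p2 => p30]. New: p30.
Round 5: r7 [p36, p30 => p31]. New: p31.
Closure: {p1, p13, p16, p19, p2, p29, p30, p31, p34, p36, p38, p39} — 12 facts.

12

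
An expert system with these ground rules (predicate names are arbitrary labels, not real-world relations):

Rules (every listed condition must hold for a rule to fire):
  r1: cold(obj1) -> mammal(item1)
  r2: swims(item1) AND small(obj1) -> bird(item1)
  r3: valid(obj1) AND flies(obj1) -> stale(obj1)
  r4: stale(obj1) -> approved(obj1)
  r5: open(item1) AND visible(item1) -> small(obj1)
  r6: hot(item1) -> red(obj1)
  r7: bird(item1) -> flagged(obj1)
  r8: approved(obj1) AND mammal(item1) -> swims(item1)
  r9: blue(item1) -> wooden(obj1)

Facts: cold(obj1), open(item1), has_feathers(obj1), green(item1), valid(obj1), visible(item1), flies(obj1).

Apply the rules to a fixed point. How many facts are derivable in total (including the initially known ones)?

14

Round 1: r1 [cold(obj1) -> mammal(item1)]; r3 [valid(obj1) AND flies(obj1) -> stale(obj1)]; r5 [open(item1) AND visible(item1) -> small(obj1)]. New: mammal(item1), stale(obj1), small(obj1).
Round 2: r4 [stale(obj1) -> approved(obj1)]. New: approved(obj1).
Round 3: r8 [approved(obj1) AND mammal(item1) -> swims(item1)]. New: swims(item1).
Round 4: r2 [swims(item1) AND small(obj1) -> bird(item1)]. New: bird(item1).
Round 5: r7 [bird(item1) -> flagged(obj1)]. New: flagged(obj1).
Closure: {approved(obj1), bird(item1), cold(obj1), flagged(obj1), flies(obj1), green(item1), has_feathers(obj1), mammal(item1), open(item1), small(obj1), stale(obj1), swims(item1), valid(obj1), visible(item1)} — 14 facts.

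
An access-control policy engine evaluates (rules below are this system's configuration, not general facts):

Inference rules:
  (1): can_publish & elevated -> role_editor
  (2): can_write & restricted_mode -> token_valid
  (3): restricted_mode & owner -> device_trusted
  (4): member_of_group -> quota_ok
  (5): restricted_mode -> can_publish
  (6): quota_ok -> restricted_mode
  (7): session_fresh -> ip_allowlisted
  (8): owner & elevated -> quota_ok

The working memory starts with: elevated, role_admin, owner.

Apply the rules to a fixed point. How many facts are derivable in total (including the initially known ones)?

8

Round 1: (8) [owner & elevated -> quota_ok]. New: quota_ok.
Round 2: (6) [quota_ok -> restricted_mode]. New: restricted_mode.
Round 3: (3) [restricted_mode & owner -> device_trusted]; (5) [restricted_mode -> can_publish]. New: device_trusted, can_publish.
Round 4: (1) [can_publish & elevated -> role_editor]. New: role_editor.
Closure: {can_publish, device_trusted, elevated, owner, quota_ok, restricted_mode, role_admin, role_editor} — 8 facts.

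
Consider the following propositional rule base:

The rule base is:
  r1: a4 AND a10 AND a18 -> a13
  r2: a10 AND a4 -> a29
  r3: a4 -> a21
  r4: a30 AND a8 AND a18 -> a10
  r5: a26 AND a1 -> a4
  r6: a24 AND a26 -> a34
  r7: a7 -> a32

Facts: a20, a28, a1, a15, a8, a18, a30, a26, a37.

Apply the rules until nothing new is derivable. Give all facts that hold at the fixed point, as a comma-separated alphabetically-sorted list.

a1, a10, a13, a15, a18, a20, a21, a26, a28, a29, a30, a37, a4, a8

Round 1: r4 [a30 AND a8 AND a18 -> a10]; r5 [a26 AND a1 -> a4]. New: a10, a4.
Round 2: r1 [a4 AND a10 AND a18 -> a13]; r2 [a10 AND a4 -> a29]; r3 [a4 -> a21]. New: a13, a29, a21.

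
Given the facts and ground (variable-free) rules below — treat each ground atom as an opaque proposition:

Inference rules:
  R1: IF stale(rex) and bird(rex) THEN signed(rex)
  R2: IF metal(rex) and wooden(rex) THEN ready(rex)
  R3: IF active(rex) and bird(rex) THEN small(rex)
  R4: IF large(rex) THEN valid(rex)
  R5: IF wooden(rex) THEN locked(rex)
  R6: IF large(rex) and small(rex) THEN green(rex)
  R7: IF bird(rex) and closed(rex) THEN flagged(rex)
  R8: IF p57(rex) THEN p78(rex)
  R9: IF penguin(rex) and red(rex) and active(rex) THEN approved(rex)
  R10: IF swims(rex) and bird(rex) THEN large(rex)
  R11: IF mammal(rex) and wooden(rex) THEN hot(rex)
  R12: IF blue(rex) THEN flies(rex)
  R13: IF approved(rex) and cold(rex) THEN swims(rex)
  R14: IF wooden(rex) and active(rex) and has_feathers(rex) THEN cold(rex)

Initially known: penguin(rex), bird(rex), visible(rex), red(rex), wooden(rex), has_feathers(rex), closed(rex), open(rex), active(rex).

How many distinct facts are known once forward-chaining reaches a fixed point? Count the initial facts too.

[1] R3 [IF active(rex) and bird(rex) THEN small(rex)]; R5 [IF wooden(rex) THEN locked(rex)]; R7 [IF bird(rex) and closed(rex) THEN flagged(rex)]; R9 [IF penguin(rex) and red(rex) and active(rex) THEN approved(rex)]; R14 [IF wooden(rex) and active(rex) and has_feathers(rex) THEN cold(rex)]. ⇒ new: small(rex), locked(rex), flagged(rex), approved(rex), cold(rex).
[2] R13 [IF approved(rex) and cold(rex) THEN swims(rex)]. ⇒ new: swims(rex).
[3] R10 [IF swims(rex) and bird(rex) THEN large(rex)]. ⇒ new: large(rex).
[4] R4 [IF large(rex) THEN valid(rex)]; R6 [IF large(rex) and small(rex) THEN green(rex)]. ⇒ new: valid(rex), green(rex).
Closure: {active(rex), approved(rex), bird(rex), closed(rex), cold(rex), flagged(rex), green(rex), has_feathers(rex), large(rex), locked(rex), open(rex), penguin(rex), red(rex), small(rex), swims(rex), valid(rex), visible(rex), wooden(rex)} — 18 facts.

18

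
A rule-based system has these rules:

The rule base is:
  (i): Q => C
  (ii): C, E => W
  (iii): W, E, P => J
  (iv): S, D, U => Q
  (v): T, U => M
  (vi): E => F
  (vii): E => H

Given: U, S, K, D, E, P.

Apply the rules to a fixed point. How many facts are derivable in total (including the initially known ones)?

12

Round 1 fires (iv), (vi), (vii), giving Q, F, H.
Round 2 fires (i), giving C.
Round 3 fires (ii), giving W.
Round 4 fires (iii), giving J.
Closure: {C, D, E, F, H, J, K, P, Q, S, U, W} — 12 facts.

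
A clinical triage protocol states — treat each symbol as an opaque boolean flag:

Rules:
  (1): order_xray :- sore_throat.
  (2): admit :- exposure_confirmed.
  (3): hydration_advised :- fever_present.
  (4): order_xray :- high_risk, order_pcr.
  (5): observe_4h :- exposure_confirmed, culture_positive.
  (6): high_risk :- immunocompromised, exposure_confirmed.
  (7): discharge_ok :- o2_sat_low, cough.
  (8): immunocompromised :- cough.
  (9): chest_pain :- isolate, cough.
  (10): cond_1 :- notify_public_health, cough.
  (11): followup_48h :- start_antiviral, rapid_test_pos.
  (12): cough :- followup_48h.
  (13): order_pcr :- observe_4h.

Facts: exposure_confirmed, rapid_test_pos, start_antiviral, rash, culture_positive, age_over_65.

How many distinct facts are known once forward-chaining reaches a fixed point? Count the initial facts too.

Round 1: (2) [admit :- exposure_confirmed.]; (5) [observe_4h :- exposure_confirmed, culture_positive.]; (11) [followup_48h :- start_antiviral, rapid_test_pos.]. New: admit, observe_4h, followup_48h.
Round 2: (12) [cough :- followup_48h.]; (13) [order_pcr :- observe_4h.]. New: cough, order_pcr.
Round 3: (8) [immunocompromised :- cough.]. New: immunocompromised.
Round 4: (6) [high_risk :- immunocompromised, exposure_confirmed.]. New: high_risk.
Round 5: (4) [order_xray :- high_risk, order_pcr.]. New: order_xray.
Closure: {admit, age_over_65, cough, culture_positive, exposure_confirmed, followup_48h, high_risk, immunocompromised, observe_4h, order_pcr, order_xray, rapid_test_pos, rash, start_antiviral} — 14 facts.

14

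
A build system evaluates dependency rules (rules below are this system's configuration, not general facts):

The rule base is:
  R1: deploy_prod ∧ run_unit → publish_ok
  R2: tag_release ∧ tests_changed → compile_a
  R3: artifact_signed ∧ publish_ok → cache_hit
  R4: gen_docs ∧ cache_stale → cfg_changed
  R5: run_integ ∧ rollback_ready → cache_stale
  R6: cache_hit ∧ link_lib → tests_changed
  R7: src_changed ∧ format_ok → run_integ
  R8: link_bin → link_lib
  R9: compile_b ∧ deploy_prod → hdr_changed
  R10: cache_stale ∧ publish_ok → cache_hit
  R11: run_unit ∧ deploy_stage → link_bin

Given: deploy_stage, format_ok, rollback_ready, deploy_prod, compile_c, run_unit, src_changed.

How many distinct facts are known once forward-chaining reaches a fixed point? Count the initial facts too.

14

[1] R1 [deploy_prod ∧ run_unit → publish_ok]; R7 [src_changed ∧ format_ok → run_integ]; R11 [run_unit ∧ deploy_stage → link_bin]. ⇒ new: publish_ok, run_integ, link_bin.
[2] R5 [run_integ ∧ rollback_ready → cache_stale]; R8 [link_bin → link_lib]. ⇒ new: cache_stale, link_lib.
[3] R10 [cache_stale ∧ publish_ok → cache_hit]. ⇒ new: cache_hit.
[4] R6 [cache_hit ∧ link_lib → tests_changed]. ⇒ new: tests_changed.
Closure: {cache_hit, cache_stale, compile_c, deploy_prod, deploy_stage, format_ok, link_bin, link_lib, publish_ok, rollback_ready, run_integ, run_unit, src_changed, tests_changed} — 14 facts.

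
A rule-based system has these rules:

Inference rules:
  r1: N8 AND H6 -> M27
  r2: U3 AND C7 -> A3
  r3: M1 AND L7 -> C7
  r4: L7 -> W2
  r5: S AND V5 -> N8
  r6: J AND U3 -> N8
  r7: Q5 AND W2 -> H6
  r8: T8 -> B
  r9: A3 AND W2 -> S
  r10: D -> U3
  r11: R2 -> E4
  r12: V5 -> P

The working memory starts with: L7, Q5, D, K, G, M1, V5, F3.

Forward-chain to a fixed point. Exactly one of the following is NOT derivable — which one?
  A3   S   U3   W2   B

Round 1 fires r3, r4, r10, r12, giving C7, W2, U3, P.
Round 2 fires r2, r7, giving A3, H6.
Round 3 fires r9, giving S.
Round 4 fires r5, giving N8.
Round 5 fires r1, giving M27.
Derived: U3 (round 1), A3 (round 2), W2 (round 1), S (round 3). B never appears in any round.

B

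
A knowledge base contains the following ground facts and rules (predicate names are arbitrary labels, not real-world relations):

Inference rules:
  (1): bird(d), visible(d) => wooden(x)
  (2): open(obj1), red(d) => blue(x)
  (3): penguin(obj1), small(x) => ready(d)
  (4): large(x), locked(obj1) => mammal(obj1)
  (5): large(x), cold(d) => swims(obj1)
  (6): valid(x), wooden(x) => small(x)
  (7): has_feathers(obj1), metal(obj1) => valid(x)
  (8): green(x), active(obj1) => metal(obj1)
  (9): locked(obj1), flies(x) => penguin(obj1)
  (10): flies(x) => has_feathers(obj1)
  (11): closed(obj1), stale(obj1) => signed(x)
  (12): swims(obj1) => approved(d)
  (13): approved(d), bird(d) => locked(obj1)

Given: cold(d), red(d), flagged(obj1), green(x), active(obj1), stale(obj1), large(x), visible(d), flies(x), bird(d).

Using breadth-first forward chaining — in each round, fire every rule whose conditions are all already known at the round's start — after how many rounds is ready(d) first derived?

5

Round 1 fires (1), (5), (8), (10), giving wooden(x), swims(obj1), metal(obj1), has_feathers(obj1).
Round 2 fires (7), (12), giving valid(x), approved(d).
Round 3 fires (6), (13), giving small(x), locked(obj1).
Round 4 fires (4), (9), giving mammal(obj1), penguin(obj1).
Round 5 fires (3), giving ready(d).
ready(d) first appears in round 5.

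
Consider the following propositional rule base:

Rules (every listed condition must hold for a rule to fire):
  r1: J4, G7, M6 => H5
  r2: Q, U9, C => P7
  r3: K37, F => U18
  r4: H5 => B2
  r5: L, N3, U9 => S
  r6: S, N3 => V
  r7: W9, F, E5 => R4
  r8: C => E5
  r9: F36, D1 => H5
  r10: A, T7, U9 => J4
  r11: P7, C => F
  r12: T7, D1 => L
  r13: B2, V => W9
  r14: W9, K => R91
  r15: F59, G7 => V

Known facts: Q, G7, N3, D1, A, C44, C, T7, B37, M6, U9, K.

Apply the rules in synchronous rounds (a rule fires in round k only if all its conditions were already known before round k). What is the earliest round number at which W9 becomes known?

4

[1] r2 [Q, U9, C => P7]; r8 [C => E5]; r10 [A, T7, U9 => J4]; r12 [T7, D1 => L]. ⇒ new: P7, E5, J4, L.
[2] r1 [J4, G7, M6 => H5]; r5 [L, N3, U9 => S]; r11 [P7, C => F]. ⇒ new: H5, S, F.
[3] r4 [H5 => B2]; r6 [S, N3 => V]. ⇒ new: B2, V.
[4] r13 [B2, V => W9]. ⇒ new: W9.
W9 first appears in round 4.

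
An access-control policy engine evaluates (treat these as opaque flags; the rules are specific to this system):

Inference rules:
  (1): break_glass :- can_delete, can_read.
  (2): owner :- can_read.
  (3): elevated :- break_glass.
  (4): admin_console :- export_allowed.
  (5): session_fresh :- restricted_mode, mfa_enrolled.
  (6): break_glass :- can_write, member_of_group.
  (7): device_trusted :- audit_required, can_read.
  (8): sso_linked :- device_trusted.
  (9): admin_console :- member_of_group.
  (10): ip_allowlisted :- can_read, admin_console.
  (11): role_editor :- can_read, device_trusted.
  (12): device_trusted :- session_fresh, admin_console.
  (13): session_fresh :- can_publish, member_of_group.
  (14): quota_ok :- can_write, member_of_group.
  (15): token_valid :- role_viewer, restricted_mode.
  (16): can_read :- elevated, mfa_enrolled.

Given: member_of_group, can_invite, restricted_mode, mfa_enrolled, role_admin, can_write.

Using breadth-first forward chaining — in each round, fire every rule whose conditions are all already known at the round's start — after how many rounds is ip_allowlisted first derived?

4

[1] (5) [session_fresh :- restricted_mode, mfa_enrolled.]; (6) [break_glass :- can_write, member_of_group.]; (9) [admin_console :- member_of_group.]; (14) [quota_ok :- can_write, member_of_group.]. ⇒ new: session_fresh, break_glass, admin_console, quota_ok.
[2] (3) [elevated :- break_glass.]; (12) [device_trusted :- session_fresh, admin_console.]. ⇒ new: elevated, device_trusted.
[3] (8) [sso_linked :- device_trusted.]; (16) [can_read :- elevated, mfa_enrolled.]. ⇒ new: sso_linked, can_read.
[4] (2) [owner :- can_read.]; (10) [ip_allowlisted :- can_read, admin_console.]; (11) [role_editor :- can_read, device_trusted.]. ⇒ new: owner, ip_allowlisted, role_editor.
ip_allowlisted first appears in round 4.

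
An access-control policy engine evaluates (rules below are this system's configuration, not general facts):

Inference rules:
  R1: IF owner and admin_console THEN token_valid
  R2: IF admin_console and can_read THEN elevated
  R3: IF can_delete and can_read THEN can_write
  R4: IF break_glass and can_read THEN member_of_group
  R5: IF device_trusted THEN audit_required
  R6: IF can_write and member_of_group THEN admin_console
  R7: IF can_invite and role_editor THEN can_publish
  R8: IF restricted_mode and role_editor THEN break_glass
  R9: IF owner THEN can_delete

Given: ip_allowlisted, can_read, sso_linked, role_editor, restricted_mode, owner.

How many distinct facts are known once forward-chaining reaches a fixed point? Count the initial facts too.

13

Round 1 fires R8, R9, giving break_glass, can_delete.
Round 2 fires R3, R4, giving can_write, member_of_group.
Round 3 fires R6, giving admin_console.
Round 4 fires R1, R2, giving token_valid, elevated.
Closure: {admin_console, break_glass, can_delete, can_read, can_write, elevated, ip_allowlisted, member_of_group, owner, restricted_mode, role_editor, sso_linked, token_valid} — 13 facts.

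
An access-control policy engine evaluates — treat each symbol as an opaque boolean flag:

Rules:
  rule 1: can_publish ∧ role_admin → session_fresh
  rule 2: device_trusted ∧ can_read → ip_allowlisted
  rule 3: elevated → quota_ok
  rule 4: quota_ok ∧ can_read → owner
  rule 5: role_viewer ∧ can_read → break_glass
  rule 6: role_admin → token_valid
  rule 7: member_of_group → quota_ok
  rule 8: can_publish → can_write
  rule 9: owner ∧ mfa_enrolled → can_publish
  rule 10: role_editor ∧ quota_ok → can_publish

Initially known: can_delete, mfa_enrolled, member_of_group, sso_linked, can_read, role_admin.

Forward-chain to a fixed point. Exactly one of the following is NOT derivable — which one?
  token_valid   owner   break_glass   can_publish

[1] rule 6 [role_admin → token_valid]; rule 7 [member_of_group → quota_ok]. ⇒ new: token_valid, quota_ok.
[2] rule 4 [quota_ok ∧ can_read → owner]. ⇒ new: owner.
[3] rule 9 [owner ∧ mfa_enrolled → can_publish]. ⇒ new: can_publish.
[4] rule 1 [can_publish ∧ role_admin → session_fresh]; rule 8 [can_publish → can_write]. ⇒ new: session_fresh, can_write.
Derived: owner (round 2), can_publish (round 3), token_valid (round 1). break_glass never appears in any round.

break_glass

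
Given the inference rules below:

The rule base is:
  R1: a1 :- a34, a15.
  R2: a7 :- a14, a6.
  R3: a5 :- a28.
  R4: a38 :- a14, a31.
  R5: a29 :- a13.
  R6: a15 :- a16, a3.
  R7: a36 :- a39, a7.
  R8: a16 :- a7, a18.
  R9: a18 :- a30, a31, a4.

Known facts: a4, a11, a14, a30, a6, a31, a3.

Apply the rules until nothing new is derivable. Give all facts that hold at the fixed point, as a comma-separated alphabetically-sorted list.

a11, a14, a15, a16, a18, a3, a30, a31, a38, a4, a6, a7

Round 1: R2 [a7 :- a14, a6.]; R4 [a38 :- a14, a31.]; R9 [a18 :- a30, a31, a4.]. Adds a7, a38, a18.
Round 2: R8 [a16 :- a7, a18.]. Adds a16.
Round 3: R6 [a15 :- a16, a3.]. Adds a15.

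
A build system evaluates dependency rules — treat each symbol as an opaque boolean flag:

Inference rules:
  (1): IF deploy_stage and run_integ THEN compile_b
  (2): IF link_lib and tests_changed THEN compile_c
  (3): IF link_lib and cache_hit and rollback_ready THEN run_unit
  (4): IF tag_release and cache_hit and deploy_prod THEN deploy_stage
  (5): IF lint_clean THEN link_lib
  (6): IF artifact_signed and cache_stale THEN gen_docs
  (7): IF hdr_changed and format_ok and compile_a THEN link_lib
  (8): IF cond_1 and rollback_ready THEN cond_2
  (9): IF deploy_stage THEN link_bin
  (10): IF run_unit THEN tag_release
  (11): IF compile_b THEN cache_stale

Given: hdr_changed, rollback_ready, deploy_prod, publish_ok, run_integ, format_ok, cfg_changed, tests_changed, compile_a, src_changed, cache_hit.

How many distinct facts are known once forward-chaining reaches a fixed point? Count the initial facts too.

Round 1 fires (7), giving link_lib.
Round 2 fires (2), (3), giving compile_c, run_unit.
Round 3 fires (10), giving tag_release.
Round 4 fires (4), giving deploy_stage.
Round 5 fires (1), (9), giving compile_b, link_bin.
Round 6 fires (11), giving cache_stale.
Closure: {cache_hit, cache_stale, cfg_changed, compile_a, compile_b, compile_c, deploy_prod, deploy_stage, format_ok, hdr_changed, link_bin, link_lib, publish_ok, rollback_ready, run_integ, run_unit, src_changed, tag_release, tests_changed} — 19 facts.

19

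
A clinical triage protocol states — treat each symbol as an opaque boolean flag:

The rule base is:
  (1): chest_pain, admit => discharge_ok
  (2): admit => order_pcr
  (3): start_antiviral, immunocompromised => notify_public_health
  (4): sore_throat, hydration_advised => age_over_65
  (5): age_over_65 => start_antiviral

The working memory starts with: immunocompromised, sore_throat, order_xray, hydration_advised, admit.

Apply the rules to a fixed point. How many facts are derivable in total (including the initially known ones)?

Round 1 fires (2), (4), giving order_pcr, age_over_65.
Round 2 fires (5), giving start_antiviral.
Round 3 fires (3), giving notify_public_health.
Closure: {admit, age_over_65, hydration_advised, immunocompromised, notify_public_health, order_pcr, order_xray, sore_throat, start_antiviral} — 9 facts.

9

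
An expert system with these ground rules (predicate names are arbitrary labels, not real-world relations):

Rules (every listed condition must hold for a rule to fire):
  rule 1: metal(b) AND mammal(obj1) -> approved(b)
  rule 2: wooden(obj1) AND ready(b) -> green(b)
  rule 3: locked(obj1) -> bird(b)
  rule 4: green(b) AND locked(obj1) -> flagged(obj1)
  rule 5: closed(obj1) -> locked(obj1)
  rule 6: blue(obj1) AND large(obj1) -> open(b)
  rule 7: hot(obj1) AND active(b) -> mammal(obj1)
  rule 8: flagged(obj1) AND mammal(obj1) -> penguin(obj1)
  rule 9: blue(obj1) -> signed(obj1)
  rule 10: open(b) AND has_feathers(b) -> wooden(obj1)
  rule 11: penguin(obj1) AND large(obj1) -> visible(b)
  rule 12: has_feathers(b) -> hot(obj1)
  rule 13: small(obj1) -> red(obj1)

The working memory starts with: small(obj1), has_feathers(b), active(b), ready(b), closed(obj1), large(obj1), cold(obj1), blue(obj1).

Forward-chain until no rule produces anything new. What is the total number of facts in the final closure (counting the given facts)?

20

[1] rule 5 [closed(obj1) -> locked(obj1)]; rule 6 [blue(obj1) AND large(obj1) -> open(b)]; rule 9 [blue(obj1) -> signed(obj1)]; rule 12 [has_feathers(b) -> hot(obj1)]; rule 13 [small(obj1) -> red(obj1)]. ⇒ new: locked(obj1), open(b), signed(obj1), hot(obj1), red(obj1).
[2] rule 3 [locked(obj1) -> bird(b)]; rule 7 [hot(obj1) AND active(b) -> mammal(obj1)]; rule 10 [open(b) AND has_feathers(b) -> wooden(obj1)]. ⇒ new: bird(b), mammal(obj1), wooden(obj1).
[3] rule 2 [wooden(obj1) AND ready(b) -> green(b)]. ⇒ new: green(b).
[4] rule 4 [green(b) AND locked(obj1) -> flagged(obj1)]. ⇒ new: flagged(obj1).
[5] rule 8 [flagged(obj1) AND mammal(obj1) -> penguin(obj1)]. ⇒ new: penguin(obj1).
[6] rule 11 [penguin(obj1) AND large(obj1) -> visible(b)]. ⇒ new: visible(b).
Closure: {active(b), bird(b), blue(obj1), closed(obj1), cold(obj1), flagged(obj1), green(b), has_feathers(b), hot(obj1), large(obj1), locked(obj1), mammal(obj1), open(b), penguin(obj1), ready(b), red(obj1), signed(obj1), small(obj1), visible(b), wooden(obj1)} — 20 facts.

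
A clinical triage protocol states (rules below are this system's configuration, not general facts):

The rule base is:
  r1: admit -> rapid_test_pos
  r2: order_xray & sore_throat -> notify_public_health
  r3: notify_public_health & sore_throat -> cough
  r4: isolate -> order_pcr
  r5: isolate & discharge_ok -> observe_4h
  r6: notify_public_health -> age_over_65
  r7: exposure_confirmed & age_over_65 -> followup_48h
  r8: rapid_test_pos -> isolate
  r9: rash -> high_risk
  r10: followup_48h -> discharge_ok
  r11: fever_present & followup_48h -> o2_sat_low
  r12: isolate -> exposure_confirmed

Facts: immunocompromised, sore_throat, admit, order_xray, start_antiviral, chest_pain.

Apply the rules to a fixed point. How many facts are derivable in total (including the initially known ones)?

Round 1 — r1, r2, derive rapid_test_pos, notify_public_health.
Round 2 — r3, r6, r8, derive cough, age_over_65, isolate.
Round 3 — r4, r12, derive order_pcr, exposure_confirmed.
Round 4 — r7, derive followup_48h.
Round 5 — r10, derive discharge_ok.
Round 6 — r5, derive observe_4h.
Closure: {admit, age_over_65, chest_pain, cough, discharge_ok, exposure_confirmed, followup_48h, immunocompromised, isolate, notify_public_health, observe_4h, order_pcr, order_xray, rapid_test_pos, sore_throat, start_antiviral} — 16 facts.

16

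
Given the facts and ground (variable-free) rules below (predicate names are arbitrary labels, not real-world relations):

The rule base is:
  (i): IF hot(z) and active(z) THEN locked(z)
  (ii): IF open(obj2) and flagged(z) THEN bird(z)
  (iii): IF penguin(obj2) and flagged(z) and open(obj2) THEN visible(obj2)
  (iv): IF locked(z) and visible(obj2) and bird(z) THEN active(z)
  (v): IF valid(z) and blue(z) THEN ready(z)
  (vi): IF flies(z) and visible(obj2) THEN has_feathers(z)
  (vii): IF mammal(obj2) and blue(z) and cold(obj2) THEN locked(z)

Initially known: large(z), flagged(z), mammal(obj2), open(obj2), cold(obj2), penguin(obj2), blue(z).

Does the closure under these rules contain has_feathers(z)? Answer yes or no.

[1] (ii) [IF open(obj2) and flagged(z) THEN bird(z)]; (iii) [IF penguin(obj2) and flagged(z) and open(obj2) THEN visible(obj2)]; (vii) [IF mammal(obj2) and blue(z) and cold(obj2) THEN locked(z)]. ⇒ new: bird(z), visible(obj2), locked(z).
[2] (iv) [IF locked(z) and visible(obj2) and bird(z) THEN active(z)]. ⇒ new: active(z).
Fixed point reached. has_feathers(z) is concluded only by (vi); (vi) needs flies(z) (never derived).

no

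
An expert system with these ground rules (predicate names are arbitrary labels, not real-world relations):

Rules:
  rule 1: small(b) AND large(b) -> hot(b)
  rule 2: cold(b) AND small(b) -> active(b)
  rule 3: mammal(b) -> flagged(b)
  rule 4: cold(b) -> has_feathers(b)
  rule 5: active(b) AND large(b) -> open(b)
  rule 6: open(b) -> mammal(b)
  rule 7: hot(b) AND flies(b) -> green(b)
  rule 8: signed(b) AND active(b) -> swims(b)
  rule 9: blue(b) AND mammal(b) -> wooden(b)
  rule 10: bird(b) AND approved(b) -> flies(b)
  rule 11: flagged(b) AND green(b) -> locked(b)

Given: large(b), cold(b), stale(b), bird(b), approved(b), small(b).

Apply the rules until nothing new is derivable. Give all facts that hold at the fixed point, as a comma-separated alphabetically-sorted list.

active(b), approved(b), bird(b), cold(b), flagged(b), flies(b), green(b), has_feathers(b), hot(b), large(b), locked(b), mammal(b), open(b), small(b), stale(b)

Round 1: rule 1 [small(b) AND large(b) -> hot(b)]; rule 2 [cold(b) AND small(b) -> active(b)]; rule 4 [cold(b) -> has_feathers(b)]; rule 10 [bird(b) AND approved(b) -> flies(b)]. Adds hot(b), active(b), has_feathers(b), flies(b).
Round 2: rule 5 [active(b) AND large(b) -> open(b)]; rule 7 [hot(b) AND flies(b) -> green(b)]. Adds open(b), green(b).
Round 3: rule 6 [open(b) -> mammal(b)]. Adds mammal(b).
Round 4: rule 3 [mammal(b) -> flagged(b)]. Adds flagged(b).
Round 5: rule 11 [flagged(b) AND green(b) -> locked(b)]. Adds locked(b).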